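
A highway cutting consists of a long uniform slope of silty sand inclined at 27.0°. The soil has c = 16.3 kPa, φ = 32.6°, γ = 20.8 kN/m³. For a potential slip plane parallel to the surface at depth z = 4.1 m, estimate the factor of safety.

FS = 1.73

For an infinite slope with a slip plane parallel to the surface (no pore pressure): FS = [c + γz cos²β tanφ] / [γz sinβ cosβ].
γz = 20.8·4.1 = 85.28 kN/m²
Numerator = 16.3 + 85.28·cos²27.0°·tan32.6° = 16.3 + 85.28·0.7939·0.6395 = 59.598 kPa
Denominator = 85.28·sin27.0°·cos27.0° = 85.28·0.4540·0.8910 = 34.496 kPa
FS = 59.598 / 34.496 = 1.728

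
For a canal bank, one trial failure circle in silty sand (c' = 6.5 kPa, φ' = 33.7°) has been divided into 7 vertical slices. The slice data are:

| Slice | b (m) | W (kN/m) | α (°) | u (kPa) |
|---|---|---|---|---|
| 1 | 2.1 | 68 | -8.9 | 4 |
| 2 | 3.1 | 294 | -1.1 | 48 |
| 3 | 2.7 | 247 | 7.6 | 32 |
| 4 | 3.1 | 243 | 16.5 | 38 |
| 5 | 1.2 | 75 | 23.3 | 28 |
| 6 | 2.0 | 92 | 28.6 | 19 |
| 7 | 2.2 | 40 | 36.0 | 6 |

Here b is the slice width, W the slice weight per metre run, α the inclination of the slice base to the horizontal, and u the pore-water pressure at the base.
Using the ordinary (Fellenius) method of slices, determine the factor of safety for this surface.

FS = 2.66

Ordinary method of slices: FS = Σ[c'·Δl_i + (W_i cosα_i − u_i·Δl_i)·tanφ'] / Σ W_i sinα_i, with Δl_i = b_i / cosα_i.
Slice 1: Δl = 2.1/cos(-8.9°) = 2.126 m; N'_1 = 68·cos(-8.9°) − 4·2.126 = 58.7; c'Δl = 13.82; W sinα = -10.5
Slice 2: Δl = 3.1/cos(-1.1°) = 3.101 m; N'_2 = 294·cos(-1.1°) − 48·3.101 = 145.1; c'Δl = 20.15; W sinα = -5.6
Slice 3: Δl = 2.7/cos7.6° = 2.724 m; N'_3 = 247·cos7.6° − 32·2.724 = 157.7; c'Δl = 17.71; W sinα = 32.7
Slice 4: Δl = 3.1/cos16.5° = 3.233 m; N'_4 = 243·cos16.5° − 38·3.233 = 110.1; c'Δl = 21.02; W sinα = 69.0
Slice 5: Δl = 1.2/cos23.3° = 1.307 m; N'_5 = 75·cos23.3° − 28·1.307 = 32.3; c'Δl = 8.49; W sinα = 29.7
Slice 6: Δl = 2.0/cos28.6° = 2.278 m; N'_6 = 92·cos28.6° − 19·2.278 = 37.5; c'Δl = 14.81; W sinα = 44.0
Slice 7: Δl = 2.2/cos36.0° = 2.719 m; N'_7 = 40·cos36.0° − 6·2.719 = 16.0; c'Δl = 17.68; W sinα = 23.5
Σc'Δl = 113.7 kN/m; ΣN' = 557.4 kN/m; ΣW sinα = 182.7 kN/m
Resisting = 113.7 + 557.4·tan33.7° = 113.7 + 371.8 = 485.4 kN/m
FS = 485.4 / 182.7 = 2.656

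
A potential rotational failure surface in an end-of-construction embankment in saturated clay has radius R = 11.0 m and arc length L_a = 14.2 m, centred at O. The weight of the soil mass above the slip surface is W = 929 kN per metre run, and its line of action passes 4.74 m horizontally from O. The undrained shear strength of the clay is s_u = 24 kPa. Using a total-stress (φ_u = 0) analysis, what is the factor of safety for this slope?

FS = 0.85

Taking moments about the centre O, the resisting moment is provided by the undrained shear strength acting along the arc:
M_R = s_u·L_a·R = 24·14.20·11.0 = 3748.8 kN·m/m
M_D = W·d = 929·4.74 = 4403.5 kN·m/m
FS = M_R / M_D = 3748.8 / 4403.5 = 0.851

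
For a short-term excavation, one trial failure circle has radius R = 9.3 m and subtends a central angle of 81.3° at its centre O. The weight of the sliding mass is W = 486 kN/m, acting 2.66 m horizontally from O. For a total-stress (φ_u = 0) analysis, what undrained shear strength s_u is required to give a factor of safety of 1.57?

FS = s_u·L_a·R / (W·d), so s_u = FS·W·d / (L_a·R).
Arc length L_a = R·θ = 9.3·(81.3°·π/180) = 9.3·1.4190 = 13.20 m
s_u = 1.57·486·2.66 / (13.20·9.3) = 2029.6 / 122.73 = 16.54 kPa

s_u = 16.5 kPa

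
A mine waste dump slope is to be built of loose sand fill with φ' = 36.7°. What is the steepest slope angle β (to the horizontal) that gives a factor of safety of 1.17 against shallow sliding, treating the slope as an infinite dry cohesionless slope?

β = 32.5°

For an infinite dry cohesionless slope FS = tanφ'/tanβ, so tanβ = tanφ' / FS.
tanβ = tan36.7° / 1.17 = 0.7454 / 1.17 = 0.6371
β = arctan(0.6371) = 32.50°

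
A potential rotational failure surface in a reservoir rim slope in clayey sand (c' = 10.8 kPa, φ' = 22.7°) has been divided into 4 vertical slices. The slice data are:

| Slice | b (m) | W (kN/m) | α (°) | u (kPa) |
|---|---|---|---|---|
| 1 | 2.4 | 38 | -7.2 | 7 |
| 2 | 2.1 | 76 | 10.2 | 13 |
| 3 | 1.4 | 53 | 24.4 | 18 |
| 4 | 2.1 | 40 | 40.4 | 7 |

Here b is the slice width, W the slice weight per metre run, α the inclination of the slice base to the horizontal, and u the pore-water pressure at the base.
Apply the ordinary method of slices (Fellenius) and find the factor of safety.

Ordinary method of slices: FS = Σ[c'·Δl_i + (W_i cosα_i − u_i·Δl_i)·tanφ'] / Σ W_i sinα_i, with Δl_i = b_i / cosα_i.
Slice 1: Δl = 2.4/cos(-7.2°) = 2.419 m; N'_1 = 38·cos(-7.2°) − 7·2.419 = 20.8; c'Δl = 26.13; W sinα = -4.8
Slice 2: Δl = 2.1/cos10.2° = 2.134 m; N'_2 = 76·cos10.2° − 13·2.134 = 47.1; c'Δl = 23.04; W sinα = 13.5
Slice 3: Δl = 1.4/cos24.4° = 1.537 m; N'_3 = 53·cos24.4° − 18·1.537 = 20.6; c'Δl = 16.60; W sinα = 21.9
Slice 4: Δl = 2.1/cos40.4° = 2.758 m; N'_4 = 40·cos40.4° − 7·2.758 = 11.2; c'Δl = 29.78; W sinα = 25.9
Σc'Δl = 95.6 kN/m; ΣN' = 99.6 kN/m; ΣW sinα = 56.5 kN/m
Resisting = 95.6 + 99.6·tan22.7° = 95.6 + 41.7 = 137.2 kN/m
FS = 137.2 / 56.5 = 2.428

FS = 2.43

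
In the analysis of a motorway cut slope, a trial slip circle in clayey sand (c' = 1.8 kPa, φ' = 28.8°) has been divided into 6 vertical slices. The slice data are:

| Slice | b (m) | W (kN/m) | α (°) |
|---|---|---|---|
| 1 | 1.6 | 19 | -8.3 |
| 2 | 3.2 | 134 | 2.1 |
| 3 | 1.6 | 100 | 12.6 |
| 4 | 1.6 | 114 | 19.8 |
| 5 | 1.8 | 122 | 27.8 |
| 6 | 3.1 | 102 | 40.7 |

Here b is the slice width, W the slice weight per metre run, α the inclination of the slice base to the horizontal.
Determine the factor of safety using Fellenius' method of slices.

FS = 1.74

Ordinary method of slices: FS = Σ[c'·Δl_i + (W_i cosα_i)·tanφ'] / Σ W_i sinα_i, with Δl_i = b_i / cosα_i.
Slice 1: Δl = 1.6/cos(-8.3°) = 1.617 m; N'_1 = 19·cos(-8.3°) = 18.8; c'Δl = 2.91; W sinα = -2.7
Slice 2: Δl = 3.2/cos2.1° = 3.202 m; N'_2 = 134·cos2.1° = 133.9; c'Δl = 5.76; W sinα = 4.9
Slice 3: Δl = 1.6/cos12.6° = 1.639 m; N'_3 = 100·cos12.6° = 97.6; c'Δl = 2.95; W sinα = 21.8
Slice 4: Δl = 1.6/cos19.8° = 1.701 m; N'_4 = 114·cos19.8° = 107.3; c'Δl = 3.06; W sinα = 38.6
Slice 5: Δl = 1.8/cos27.8° = 2.035 m; N'_5 = 122·cos27.8° = 107.9; c'Δl = 3.66; W sinα = 56.9
Slice 6: Δl = 3.1/cos40.7° = 4.089 m; N'_6 = 102·cos40.7° = 77.3; c'Δl = 7.36; W sinα = 66.5
Σc'Δl = 25.7 kN/m; ΣN' = 542.8 kN/m; ΣW sinα = 186.0 kN/m
Resisting = 25.7 + 542.8·tan28.8° = 25.7 + 298.4 = 324.1 kN/m
FS = 324.1 / 186.0 = 1.742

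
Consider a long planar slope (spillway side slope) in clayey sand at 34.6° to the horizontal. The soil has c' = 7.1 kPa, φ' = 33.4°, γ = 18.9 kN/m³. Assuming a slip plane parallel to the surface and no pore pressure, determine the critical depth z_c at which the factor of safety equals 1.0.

Setting FS = 1.00 in FS = [c' + γz cos²β tanφ'] / [γz sinβ cosβ] and solving for z:
z = c' / [γ cosβ (FS·sinβ − cosβ·tanφ')]
  = 7.1 / [18.9·cos34.6°·(1.00·sin34.6° − cos34.6°·tan33.4°)]
  = 7.1 / [18.9·0.8231·(1.00·0.5678 − 0.8231·0.6594)]
  = 7.1 / 0.3903 = 18.193 m

z_c = 18.19 m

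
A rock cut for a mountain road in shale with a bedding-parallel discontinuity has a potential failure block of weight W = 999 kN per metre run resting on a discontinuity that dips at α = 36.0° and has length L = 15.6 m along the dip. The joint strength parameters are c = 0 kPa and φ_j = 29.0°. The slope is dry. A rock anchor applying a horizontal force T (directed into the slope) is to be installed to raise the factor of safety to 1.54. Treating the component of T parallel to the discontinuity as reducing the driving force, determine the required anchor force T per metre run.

T = 290 kN/m

Resolving forces along and normal to the sliding plane, with the horizontal anchor force T adding T·sinα to the effective normal force and T·cosα acting up the plane against the driving force:
FS = [cL + (W cosα + T sinα) tanφ_j] / [W sinα − T cosα]
Without the anchor: N' = 808.2 kN/m, driving T_d = 587.2 kN/m, resisting R = 0·15.6 + 808.2·tan29.0° = 448.0 kN/m, FS = 0.76.
Setting FS = 1.54 and solving for T:
1.54·(587.2 − T cos36.0°) = 448.0 + T sin36.0°·tan29.0°
T·(sin36.0°·tan29.0° + 1.54·cos36.0°) = 1.54·587.2 − 448.0
T·(0.5878·0.5543 + 1.54·0.8090) = 904.3 − 448.0 = 456.3
T·1.5717 = 456.3
T = 290.3 kN/m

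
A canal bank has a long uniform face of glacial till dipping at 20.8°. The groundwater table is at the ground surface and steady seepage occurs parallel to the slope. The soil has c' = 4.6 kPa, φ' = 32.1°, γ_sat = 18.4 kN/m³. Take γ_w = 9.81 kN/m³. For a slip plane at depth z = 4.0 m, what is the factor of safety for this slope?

FS = 0.96

With seepage parallel to the slope and the water table at the surface, the effective normal stress on the slip plane uses the buoyant unit weight γ' = γ_sat − γ_w while the driving shear stress uses γ_sat:
FS = [c' + γ' z cos²β tanφ'] / [γ_sat z sinβ cosβ]
γ' = 18.4 − 9.81 = 8.59 kN/m³
Numerator = 4.6 + 8.59·4.0·cos²20.8°·tan32.1° = 4.6 + 8.59·4.0·0.8739·0.6273 = 23.436 kPa
Denominator = 18.4·4.0·sin20.8°·cos20.8° = 18.4·4.0·0.3551·0.9348 = 24.432 kPa
FS = 23.436 / 24.432 = 0.959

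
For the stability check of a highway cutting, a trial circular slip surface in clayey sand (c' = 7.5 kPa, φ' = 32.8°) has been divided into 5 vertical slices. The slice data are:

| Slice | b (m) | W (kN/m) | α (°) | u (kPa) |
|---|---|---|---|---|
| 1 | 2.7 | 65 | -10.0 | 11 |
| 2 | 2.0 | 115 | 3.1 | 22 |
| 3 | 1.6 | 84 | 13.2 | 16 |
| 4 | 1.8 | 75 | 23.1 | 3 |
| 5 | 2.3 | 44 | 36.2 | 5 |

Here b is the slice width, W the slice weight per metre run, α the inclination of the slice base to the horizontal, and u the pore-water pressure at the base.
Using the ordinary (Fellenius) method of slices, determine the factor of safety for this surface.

Ordinary method of slices: FS = Σ[c'·Δl_i + (W_i cosα_i − u_i·Δl_i)·tanφ'] / Σ W_i sinα_i, with Δl_i = b_i / cosα_i.
Slice 1: Δl = 2.7/cos(-10.0°) = 2.742 m; N'_1 = 65·cos(-10.0°) − 11·2.742 = 33.9; c'Δl = 20.56; W sinα = -11.3
Slice 2: Δl = 2.0/cos3.1° = 2.003 m; N'_2 = 115·cos3.1° − 22·2.003 = 70.8; c'Δl = 15.02; W sinα = 6.2
Slice 3: Δl = 1.6/cos13.2° = 1.643 m; N'_3 = 84·cos13.2° − 16·1.643 = 55.5; c'Δl = 12.33; W sinα = 19.2
Slice 4: Δl = 1.8/cos23.1° = 1.957 m; N'_4 = 75·cos23.1° − 3·1.957 = 63.1; c'Δl = 14.68; W sinα = 29.4
Slice 5: Δl = 2.3/cos36.2° = 2.850 m; N'_5 = 44·cos36.2° − 5·2.850 = 21.3; c'Δl = 21.38; W sinα = 26.0
Σc'Δl = 84.0 kN/m; ΣN' = 244.5 kN/m; ΣW sinα = 69.5 kN/m
Resisting = 84.0 + 244.5·tan32.8° = 84.0 + 157.6 = 241.5 kN/m
FS = 241.5 / 69.5 = 3.474

FS = 3.47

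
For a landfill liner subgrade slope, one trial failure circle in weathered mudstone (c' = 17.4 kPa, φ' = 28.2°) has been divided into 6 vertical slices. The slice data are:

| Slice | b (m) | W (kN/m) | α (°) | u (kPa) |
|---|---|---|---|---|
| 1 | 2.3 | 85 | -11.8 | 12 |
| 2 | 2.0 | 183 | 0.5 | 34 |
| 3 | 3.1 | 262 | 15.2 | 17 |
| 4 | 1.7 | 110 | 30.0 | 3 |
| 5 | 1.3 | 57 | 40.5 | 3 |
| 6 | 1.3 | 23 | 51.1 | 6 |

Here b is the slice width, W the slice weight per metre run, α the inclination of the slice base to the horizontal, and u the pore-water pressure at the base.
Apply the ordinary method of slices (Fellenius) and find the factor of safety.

Ordinary method of slices: FS = Σ[c'·Δl_i + (W_i cosα_i − u_i·Δl_i)·tanφ'] / Σ W_i sinα_i, with Δl_i = b_i / cosα_i.
Slice 1: Δl = 2.3/cos(-11.8°) = 2.350 m; N'_1 = 85·cos(-11.8°) − 12·2.350 = 55.0; c'Δl = 40.88; W sinα = -17.4
Slice 2: Δl = 2.0/cos0.5° = 2.000 m; N'_2 = 183·cos0.5° − 34·2.000 = 115.0; c'Δl = 34.80; W sinα = 1.6
Slice 3: Δl = 3.1/cos15.2° = 3.212 m; N'_3 = 262·cos15.2° − 17·3.212 = 198.2; c'Δl = 55.90; W sinα = 68.7
Slice 4: Δl = 1.7/cos30.0° = 1.963 m; N'_4 = 110·cos30.0° − 3·1.963 = 89.4; c'Δl = 34.16; W sinα = 55.0
Slice 5: Δl = 1.3/cos40.5° = 1.710 m; N'_5 = 57·cos40.5° − 3·1.710 = 38.2; c'Δl = 29.75; W sinα = 37.0
Slice 6: Δl = 1.3/cos51.1° = 2.070 m; N'_6 = 23·cos51.1° − 6·2.070 = 2.0; c'Δl = 36.02; W sinα = 17.9
Σc'Δl = 231.5 kN/m; ΣN' = 497.8 kN/m; ΣW sinα = 162.8 kN/m
Resisting = 231.5 + 497.8·tan28.2° = 231.5 + 266.9 = 498.4 kN/m
FS = 498.4 / 162.8 = 3.061

FS = 3.06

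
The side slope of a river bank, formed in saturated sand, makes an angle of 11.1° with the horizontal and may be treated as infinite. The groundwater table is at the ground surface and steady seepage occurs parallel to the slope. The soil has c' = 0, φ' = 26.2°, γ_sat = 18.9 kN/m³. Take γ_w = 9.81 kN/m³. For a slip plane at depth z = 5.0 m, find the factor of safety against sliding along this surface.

With seepage parallel to the slope and the water table at the surface, the effective normal stress on the slip plane uses the buoyant unit weight γ' = γ_sat − γ_w while the driving shear stress uses γ_sat:
FS = [c' + γ' z cos²β tanφ'] / [γ_sat z sinβ cosβ]
(For c' = 0 this reduces to FS = (γ'/γ_sat)·tanφ'/tanβ.)
γ' = 18.9 − 9.81 = 9.09 kN/m³
Numerator = 0.0 + 9.09·5.0·cos²11.1°·tan26.2° = 0.0 + 9.09·5.0·0.9629·0.4921 = 21.535 kPa
Denominator = 18.9·5.0·sin11.1°·cos11.1° = 18.9·5.0·0.1925·0.9813 = 17.853 kPa
FS = 21.535 / 17.853 = 1.206

FS = 1.21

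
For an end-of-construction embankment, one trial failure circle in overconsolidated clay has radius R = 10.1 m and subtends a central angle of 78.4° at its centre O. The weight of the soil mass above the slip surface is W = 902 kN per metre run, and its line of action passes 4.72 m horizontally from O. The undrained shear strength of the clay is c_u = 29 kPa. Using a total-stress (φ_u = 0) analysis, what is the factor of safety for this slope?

Taking moments about the centre O, the resisting moment is provided by the undrained shear strength acting along the arc:
Arc length L_a = R·θ = 10.1·(78.4°·π/180) = 10.1·1.3683 = 13.82 m
M_R = c_u·L_a·R = 29·13.82·10.1 = 4047.9 kN·m/m
M_D = W·d = 902·4.72 = 4257.4 kN·m/m
FS = M_R / M_D = 4047.9 / 4257.4 = 0.951

FS = 0.95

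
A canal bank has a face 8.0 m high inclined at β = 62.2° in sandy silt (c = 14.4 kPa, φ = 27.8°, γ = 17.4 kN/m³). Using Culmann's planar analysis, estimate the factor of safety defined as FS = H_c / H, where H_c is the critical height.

FS = 1.85

H_c = (4c/γ) · sinβ cosφ / [1 − cos(β − φ)]
    = (4·14.4/17.4) · sin62.2°·cos27.8° / [1 − cos34.4°]
    = 3.310 · 0.7825 / 0.1749 = 14.81 m
FS = H_c / H = 14.81 / 8.0 = 1.851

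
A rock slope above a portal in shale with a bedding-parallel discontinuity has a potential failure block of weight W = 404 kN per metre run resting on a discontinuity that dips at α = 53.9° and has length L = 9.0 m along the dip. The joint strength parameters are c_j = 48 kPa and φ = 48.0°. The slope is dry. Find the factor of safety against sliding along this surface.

FS = 2.13

Resolving the block weight along and normal to the plane and applying the Mohr–Coulomb strength on the joint:
N' = W cosα = 404·cos53.9° = 238.0 kN/m
Driving force T = W sinα = 404·sin53.9° = 326.4 kN/m
Resisting force R = c_j·L + N'·tanφ = 48·9.0 + 238.0·tan48.0° = 432.0 + 264.4 = 696.4 kN/m
FS = R / T = 696.4 / 326.4 = 2.133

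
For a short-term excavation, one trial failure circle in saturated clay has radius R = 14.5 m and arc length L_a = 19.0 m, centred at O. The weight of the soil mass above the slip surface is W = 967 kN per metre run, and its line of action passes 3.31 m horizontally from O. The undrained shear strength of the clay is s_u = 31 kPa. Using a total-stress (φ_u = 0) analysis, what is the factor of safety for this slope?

Taking moments about the centre O, the resisting moment is provided by the undrained shear strength acting along the arc:
M_R = s_u·L_a·R = 31·19.00·14.5 = 8540.5 kN·m/m
M_D = W·d = 967·3.31 = 3200.8 kN·m/m
FS = M_R / M_D = 8540.5 / 3200.8 = 2.668

FS = 2.67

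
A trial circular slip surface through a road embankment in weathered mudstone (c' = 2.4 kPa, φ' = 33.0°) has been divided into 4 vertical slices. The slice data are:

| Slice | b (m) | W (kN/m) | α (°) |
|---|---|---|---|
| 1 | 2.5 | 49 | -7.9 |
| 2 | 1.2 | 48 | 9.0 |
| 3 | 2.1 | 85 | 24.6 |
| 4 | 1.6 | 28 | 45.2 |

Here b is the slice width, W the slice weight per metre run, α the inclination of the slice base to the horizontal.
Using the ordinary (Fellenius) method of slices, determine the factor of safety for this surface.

FS = 2.59

Ordinary method of slices: FS = Σ[c'·Δl_i + (W_i cosα_i)·tanφ'] / Σ W_i sinα_i, with Δl_i = b_i / cosα_i.
Slice 1: Δl = 2.5/cos(-7.9°) = 2.524 m; N'_1 = 49·cos(-7.9°) = 48.5; c'Δl = 6.06; W sinα = -6.7
Slice 2: Δl = 1.2/cos9.0° = 1.215 m; N'_2 = 48·cos9.0° = 47.4; c'Δl = 2.92; W sinα = 7.5
Slice 3: Δl = 2.1/cos24.6° = 2.310 m; N'_3 = 85·cos24.6° = 77.3; c'Δl = 5.54; W sinα = 35.4
Slice 4: Δl = 1.6/cos45.2° = 2.271 m; N'_4 = 28·cos45.2° = 19.7; c'Δl = 5.45; W sinα = 19.9
Σc'Δl = 20.0 kN/m; ΣN' = 193.0 kN/m; ΣW sinα = 56.0 kN/m
Resisting = 20.0 + 193.0·tan33.0° = 20.0 + 125.3 = 145.3 kN/m
FS = 145.3 / 56.0 = 2.593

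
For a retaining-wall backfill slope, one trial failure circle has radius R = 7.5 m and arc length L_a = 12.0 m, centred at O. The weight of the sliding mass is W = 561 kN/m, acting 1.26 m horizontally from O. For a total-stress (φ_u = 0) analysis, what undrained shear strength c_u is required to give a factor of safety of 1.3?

FS = c_u·L_a·R / (W·d), so c_u = FS·W·d / (L_a·R).
c_u = 1.3·561·1.26 / (12.00·7.5) = 918.9 / 90.00 = 10.21 kPa

c_u = 10.2 kPa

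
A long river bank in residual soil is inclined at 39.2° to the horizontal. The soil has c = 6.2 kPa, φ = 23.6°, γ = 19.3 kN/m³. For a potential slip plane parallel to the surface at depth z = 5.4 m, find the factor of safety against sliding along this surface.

FS = 0.66

For an infinite slope with a slip plane parallel to the surface (no pore pressure): FS = [c + γz cos²β tanφ] / [γz sinβ cosβ].
γz = 19.3·5.4 = 104.22 kN/m²
Numerator = 6.2 + 104.22·cos²39.2°·tan23.6° = 6.2 + 104.22·0.6005·0.4369 = 33.544 kPa
Denominator = 104.22·sin39.2°·cos39.2° = 104.22·0.6320·0.7749 = 51.046 kPa
FS = 33.544 / 51.046 = 0.657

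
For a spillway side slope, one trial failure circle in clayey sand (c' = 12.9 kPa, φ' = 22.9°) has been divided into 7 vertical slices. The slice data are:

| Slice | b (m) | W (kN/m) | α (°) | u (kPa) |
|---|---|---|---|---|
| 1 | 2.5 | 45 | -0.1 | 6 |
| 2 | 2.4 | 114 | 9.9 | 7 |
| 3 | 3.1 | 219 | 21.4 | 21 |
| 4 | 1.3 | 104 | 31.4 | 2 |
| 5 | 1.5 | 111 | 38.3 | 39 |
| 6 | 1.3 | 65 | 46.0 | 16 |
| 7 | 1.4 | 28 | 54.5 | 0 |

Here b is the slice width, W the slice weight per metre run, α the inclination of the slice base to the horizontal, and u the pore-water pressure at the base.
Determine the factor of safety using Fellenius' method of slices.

Ordinary method of slices: FS = Σ[c'·Δl_i + (W_i cosα_i − u_i·Δl_i)·tanφ'] / Σ W_i sinα_i, with Δl_i = b_i / cosα_i.
Slice 1: Δl = 2.5/cos(-0.1°) = 2.500 m; N'_1 = 45·cos(-0.1°) − 6·2.500 = 30.0; c'Δl = 32.25; W sinα = -0.1
Slice 2: Δl = 2.4/cos9.9° = 2.436 m; N'_2 = 114·cos9.9° − 7·2.436 = 95.2; c'Δl = 31.43; W sinα = 19.6
Slice 3: Δl = 3.1/cos21.4° = 3.330 m; N'_3 = 219·cos21.4° − 21·3.330 = 134.0; c'Δl = 42.95; W sinα = 79.9
Slice 4: Δl = 1.3/cos31.4° = 1.523 m; N'_4 = 104·cos31.4° − 2·1.523 = 85.7; c'Δl = 19.65; W sinα = 54.2
Slice 5: Δl = 1.5/cos38.3° = 1.911 m; N'_5 = 111·cos38.3° − 39·1.911 = 12.6; c'Δl = 24.66; W sinα = 68.8
Slice 6: Δl = 1.3/cos46.0° = 1.871 m; N'_6 = 65·cos46.0° − 16·1.871 = 15.2; c'Δl = 24.14; W sinα = 46.8
Slice 7: Δl = 1.4/cos54.5° = 2.411 m; N'_7 = 28·cos54.5° − 0·2.411 = 16.3; c'Δl = 31.10; W sinα = 22.8
Σc'Δl = 206.2 kN/m; ΣN' = 389.0 kN/m; ΣW sinα = 292.0 kN/m
Resisting = 206.2 + 389.0·tan22.9° = 206.2 + 164.3 = 370.5 kN/m
FS = 370.5 / 292.0 = 1.269

FS = 1.27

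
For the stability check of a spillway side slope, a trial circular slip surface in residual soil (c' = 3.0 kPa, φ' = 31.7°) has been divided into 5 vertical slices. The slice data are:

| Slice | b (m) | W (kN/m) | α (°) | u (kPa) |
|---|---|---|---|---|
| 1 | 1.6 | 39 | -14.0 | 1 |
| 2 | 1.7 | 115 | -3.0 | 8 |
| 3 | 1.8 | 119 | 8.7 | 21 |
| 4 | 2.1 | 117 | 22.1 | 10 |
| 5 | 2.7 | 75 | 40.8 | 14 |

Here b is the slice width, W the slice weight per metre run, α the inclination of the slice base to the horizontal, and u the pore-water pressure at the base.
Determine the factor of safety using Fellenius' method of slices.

Ordinary method of slices: FS = Σ[c'·Δl_i + (W_i cosα_i − u_i·Δl_i)·tanφ'] / Σ W_i sinα_i, with Δl_i = b_i / cosα_i.
Slice 1: Δl = 1.6/cos(-14.0°) = 1.649 m; N'_1 = 39·cos(-14.0°) − 1·1.649 = 36.2; c'Δl = 4.95; W sinα = -9.4
Slice 2: Δl = 1.7/cos(-3.0°) = 1.702 m; N'_2 = 115·cos(-3.0°) − 8·1.702 = 101.2; c'Δl = 5.11; W sinα = -6.0
Slice 3: Δl = 1.8/cos8.7° = 1.821 m; N'_3 = 119·cos8.7° − 21·1.821 = 79.4; c'Δl = 5.46; W sinα = 18.0
Slice 4: Δl = 2.1/cos22.1° = 2.267 m; N'_4 = 117·cos22.1° − 10·2.267 = 85.7; c'Δl = 6.80; W sinα = 44.0
Slice 5: Δl = 2.7/cos40.8° = 3.567 m; N'_5 = 75·cos40.8° − 14·3.567 = 6.8; c'Δl = 10.70; W sinα = 49.0
Σc'Δl = 33.0 kN/m; ΣN' = 309.4 kN/m; ΣW sinα = 95.6 kN/m
Resisting = 33.0 + 309.4·tan31.7° = 33.0 + 191.1 = 224.1 kN/m
FS = 224.1 / 95.6 = 2.345

FS = 2.34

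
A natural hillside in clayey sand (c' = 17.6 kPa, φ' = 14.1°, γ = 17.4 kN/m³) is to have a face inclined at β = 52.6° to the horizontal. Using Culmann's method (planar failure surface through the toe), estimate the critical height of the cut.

Culmann's analysis gives the critical failure plane at α_cr = (β + φ')/2 = (52.6 + 14.1)/2 = 33.4°, and the critical height
H_c = (4c'/γ) · sinβ cosφ' / [1 − cos(β − φ')]
    = (4·17.6/17.4) · sin52.6°·cos14.1° / [1 − cos(38.5°)]
    = 4.046 · 0.7944·0.9699 / [1 − 0.7826]
    = 4.046 · 0.7705 / 0.2174
    = 14.34 m

H_c = 14.34 m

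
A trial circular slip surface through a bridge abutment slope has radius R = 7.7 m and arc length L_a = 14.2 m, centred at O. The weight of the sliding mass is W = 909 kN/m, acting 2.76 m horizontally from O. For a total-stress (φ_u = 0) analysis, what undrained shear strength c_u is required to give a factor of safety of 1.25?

c_u = 28.7 kPa

FS = c_u·L_a·R / (W·d), so c_u = FS·W·d / (L_a·R).
c_u = 1.25·909·2.76 / (14.20·7.7) = 3136.0 / 109.34 = 28.68 kPa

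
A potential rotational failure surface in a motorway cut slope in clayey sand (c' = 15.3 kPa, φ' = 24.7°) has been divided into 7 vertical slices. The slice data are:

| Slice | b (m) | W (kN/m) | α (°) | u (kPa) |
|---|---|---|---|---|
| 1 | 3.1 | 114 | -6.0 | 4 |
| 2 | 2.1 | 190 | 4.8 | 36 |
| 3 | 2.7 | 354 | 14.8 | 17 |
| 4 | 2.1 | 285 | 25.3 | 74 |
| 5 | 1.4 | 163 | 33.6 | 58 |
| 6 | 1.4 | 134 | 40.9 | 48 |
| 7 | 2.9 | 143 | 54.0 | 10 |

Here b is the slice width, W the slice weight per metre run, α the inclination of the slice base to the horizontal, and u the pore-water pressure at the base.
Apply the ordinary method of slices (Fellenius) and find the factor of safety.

Ordinary method of slices: FS = Σ[c'·Δl_i + (W_i cosα_i − u_i·Δl_i)·tanφ'] / Σ W_i sinα_i, with Δl_i = b_i / cosα_i.
Slice 1: Δl = 3.1/cos(-6.0°) = 3.117 m; N'_1 = 114·cos(-6.0°) − 4·3.117 = 100.9; c'Δl = 47.69; W sinα = -11.9
Slice 2: Δl = 2.1/cos4.8° = 2.107 m; N'_2 = 190·cos4.8° − 36·2.107 = 113.5; c'Δl = 32.24; W sinα = 15.9
Slice 3: Δl = 2.7/cos14.8° = 2.793 m; N'_3 = 354·cos14.8° − 17·2.793 = 294.8; c'Δl = 42.73; W sinα = 90.4
Slice 4: Δl = 2.1/cos25.3° = 2.323 m; N'_4 = 285·cos25.3° − 74·2.323 = 85.8; c'Δl = 35.54; W sinα = 121.8
Slice 5: Δl = 1.4/cos33.6° = 1.681 m; N'_5 = 163·cos33.6° − 58·1.681 = 38.3; c'Δl = 25.72; W sinα = 90.2
Slice 6: Δl = 1.4/cos40.9° = 1.852 m; N'_6 = 134·cos40.9° − 48·1.852 = 12.4; c'Δl = 28.34; W sinα = 87.7
Slice 7: Δl = 2.9/cos54.0° = 4.934 m; N'_7 = 143·cos54.0° − 10·4.934 = 34.7; c'Δl = 75.49; W sinα = 115.7
Σc'Δl = 287.7 kN/m; ΣN' = 680.3 kN/m; ΣW sinα = 509.8 kN/m
Resisting = 287.7 + 680.3·tan24.7° = 287.7 + 312.9 = 600.6 kN/m
FS = 600.6 / 509.8 = 1.178

FS = 1.18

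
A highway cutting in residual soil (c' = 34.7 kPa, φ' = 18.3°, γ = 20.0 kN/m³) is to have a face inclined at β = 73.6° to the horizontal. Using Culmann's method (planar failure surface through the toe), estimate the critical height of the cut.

H_c = 14.68 m

Culmann's analysis gives the critical failure plane at α_cr = (β + φ')/2 = (73.6 + 18.3)/2 = 45.9°, and the critical height
H_c = (4c'/γ) · sinβ cosφ' / [1 − cos(β − φ')]
    = (4·34.7/20.0) · sin73.6°·cos18.3° / [1 − cos(55.3°)]
    = 6.940 · 0.9593·0.9494 / [1 − 0.5693]
    = 6.940 · 0.9108 / 0.4307
    = 14.68 m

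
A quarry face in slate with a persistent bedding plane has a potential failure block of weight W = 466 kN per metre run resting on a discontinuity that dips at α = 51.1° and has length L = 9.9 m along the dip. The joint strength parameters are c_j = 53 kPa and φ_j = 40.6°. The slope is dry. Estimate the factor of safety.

Resolving the block weight along and normal to the plane and applying the Mohr–Coulomb strength on the joint:
N' = W cosα = 466·cos51.1° = 292.6 kN/m
Driving force T = W sinα = 466·sin51.1° = 362.7 kN/m
Resisting force R = c_j·L + N'·tanφ_j = 53·9.9 + 292.6·tan40.6° = 524.7 + 250.8 = 775.5 kN/m
FS = R / T = 775.5 / 362.7 = 2.138

FS = 2.14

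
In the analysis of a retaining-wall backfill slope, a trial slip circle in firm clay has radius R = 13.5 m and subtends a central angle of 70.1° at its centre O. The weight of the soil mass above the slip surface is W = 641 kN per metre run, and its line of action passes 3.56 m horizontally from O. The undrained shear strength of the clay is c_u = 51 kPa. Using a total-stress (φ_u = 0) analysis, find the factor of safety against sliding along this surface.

Taking moments about the centre O, the resisting moment is provided by the undrained shear strength acting along the arc:
Arc length L_a = R·θ = 13.5·(70.1°·π/180) = 13.5·1.2235 = 16.52 m
M_R = c_u·L_a·R = 51·16.52·13.5 = 11371.9 kN·m/m
M_D = W·d = 641·3.56 = 2282.0 kN·m/m
FS = M_R / M_D = 11371.9 / 2282.0 = 4.983

FS = 4.98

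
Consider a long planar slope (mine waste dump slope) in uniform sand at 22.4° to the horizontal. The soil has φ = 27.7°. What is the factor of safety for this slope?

FS = 1.27

For a dry cohesionless infinite slope the factor of safety is FS = tanφ / tanβ.
FS = tan27.7° / tan22.4° = 0.5250 / 0.4122 = 1.274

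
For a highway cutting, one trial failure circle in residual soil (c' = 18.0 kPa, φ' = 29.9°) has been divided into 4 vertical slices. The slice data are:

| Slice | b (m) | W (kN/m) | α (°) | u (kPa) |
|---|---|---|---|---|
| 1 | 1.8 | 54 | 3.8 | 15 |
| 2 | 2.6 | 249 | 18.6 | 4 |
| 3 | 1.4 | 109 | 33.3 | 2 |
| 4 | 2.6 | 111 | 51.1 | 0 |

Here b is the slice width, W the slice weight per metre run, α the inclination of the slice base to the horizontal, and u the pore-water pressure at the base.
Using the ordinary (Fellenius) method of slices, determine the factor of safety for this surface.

FS = 1.84

Ordinary method of slices: FS = Σ[c'·Δl_i + (W_i cosα_i − u_i·Δl_i)·tanφ'] / Σ W_i sinα_i, with Δl_i = b_i / cosα_i.
Slice 1: Δl = 1.8/cos3.8° = 1.804 m; N'_1 = 54·cos3.8° − 15·1.804 = 26.8; c'Δl = 32.47; W sinα = 3.6
Slice 2: Δl = 2.6/cos18.6° = 2.743 m; N'_2 = 249·cos18.6° − 4·2.743 = 225.0; c'Δl = 49.38; W sinα = 79.4
Slice 3: Δl = 1.4/cos33.3° = 1.675 m; N'_3 = 109·cos33.3° − 2·1.675 = 87.8; c'Δl = 30.15; W sinα = 59.8
Slice 4: Δl = 2.6/cos51.1° = 4.140 m; N'_4 = 111·cos51.1° − 0·4.140 = 69.7; c'Δl = 74.53; W sinα = 86.4
Σc'Δl = 186.5 kN/m; ΣN' = 409.3 kN/m; ΣW sinα = 229.2 kN/m
Resisting = 186.5 + 409.3·tan29.9° = 186.5 + 235.4 = 421.9 kN/m
FS = 421.9 / 229.2 = 1.840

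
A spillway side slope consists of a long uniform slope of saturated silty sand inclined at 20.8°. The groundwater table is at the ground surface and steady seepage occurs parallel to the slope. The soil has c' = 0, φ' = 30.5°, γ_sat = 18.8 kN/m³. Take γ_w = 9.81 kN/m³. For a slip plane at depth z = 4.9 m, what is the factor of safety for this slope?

With seepage parallel to the slope and the water table at the surface, the effective normal stress on the slip plane uses the buoyant unit weight γ' = γ_sat − γ_w while the driving shear stress uses γ_sat:
FS = [c' + γ' z cos²β tanφ'] / [γ_sat z sinβ cosβ]
(For c' = 0 this reduces to FS = (γ'/γ_sat)·tanφ'/tanβ.)
γ' = 18.8 − 9.81 = 8.99 kN/m³
Numerator = 0.0 + 8.99·4.9·cos²20.8°·tan30.5° = 0.0 + 8.99·4.9·0.8739·0.5890 = 22.676 kPa
Denominator = 18.8·4.9·sin20.8°·cos20.8° = 18.8·4.9·0.3551·0.9348 = 30.580 kPa
FS = 22.676 / 30.580 = 0.742

FS = 0.74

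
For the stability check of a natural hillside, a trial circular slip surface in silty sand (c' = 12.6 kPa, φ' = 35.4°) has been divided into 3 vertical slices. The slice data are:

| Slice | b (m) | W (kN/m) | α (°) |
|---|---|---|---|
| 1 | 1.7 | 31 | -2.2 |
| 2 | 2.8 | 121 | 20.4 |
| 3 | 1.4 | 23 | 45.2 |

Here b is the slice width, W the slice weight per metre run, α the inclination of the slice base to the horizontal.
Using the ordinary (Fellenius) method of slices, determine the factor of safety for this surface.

FS = 3.46

Ordinary method of slices: FS = Σ[c'·Δl_i + (W_i cosα_i)·tanφ'] / Σ W_i sinα_i, with Δl_i = b_i / cosα_i.
Slice 1: Δl = 1.7/cos(-2.2°) = 1.701 m; N'_1 = 31·cos(-2.2°) = 31.0; c'Δl = 21.44; W sinα = -1.2
Slice 2: Δl = 2.8/cos20.4° = 2.987 m; N'_2 = 121·cos20.4° = 113.4; c'Δl = 37.64; W sinα = 42.2
Slice 3: Δl = 1.4/cos45.2° = 1.987 m; N'_3 = 23·cos45.2° = 16.2; c'Δl = 25.03; W sinα = 16.3
Σc'Δl = 84.1 kN/m; ΣN' = 160.6 kN/m; ΣW sinα = 57.3 kN/m
Resisting = 84.1 + 160.6·tan35.4° = 84.1 + 114.1 = 198.2 kN/m
FS = 198.2 / 57.3 = 3.459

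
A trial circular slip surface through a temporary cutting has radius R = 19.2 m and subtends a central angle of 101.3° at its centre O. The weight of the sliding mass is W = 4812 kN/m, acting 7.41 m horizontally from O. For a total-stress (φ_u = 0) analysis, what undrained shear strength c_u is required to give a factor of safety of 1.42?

c_u = 77.7 kPa

FS = c_u·L_a·R / (W·d), so c_u = FS·W·d / (L_a·R).
Arc length L_a = R·θ = 19.2·(101.3°·π/180) = 19.2·1.7680 = 33.95 m
c_u = 1.42·4812·7.41 / (33.95·19.2) = 50632.8 / 651.76 = 77.69 kPa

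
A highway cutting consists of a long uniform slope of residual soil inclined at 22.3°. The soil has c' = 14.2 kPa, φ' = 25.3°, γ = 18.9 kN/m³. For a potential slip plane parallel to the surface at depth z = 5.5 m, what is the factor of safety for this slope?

FS = 1.54

For an infinite slope with a slip plane parallel to the surface (no pore pressure): FS = [c' + γz cos²β tanφ'] / [γz sinβ cosβ].
γz = 18.9·5.5 = 103.95 kN/m²
Numerator = 14.2 + 103.95·cos²22.3°·tan25.3° = 14.2 + 103.95·0.8560·0.4727 = 56.262 kPa
Denominator = 103.95·sin22.3°·cos22.3° = 103.95·0.3795·0.9252 = 36.494 kPa
FS = 56.262 / 36.494 = 1.542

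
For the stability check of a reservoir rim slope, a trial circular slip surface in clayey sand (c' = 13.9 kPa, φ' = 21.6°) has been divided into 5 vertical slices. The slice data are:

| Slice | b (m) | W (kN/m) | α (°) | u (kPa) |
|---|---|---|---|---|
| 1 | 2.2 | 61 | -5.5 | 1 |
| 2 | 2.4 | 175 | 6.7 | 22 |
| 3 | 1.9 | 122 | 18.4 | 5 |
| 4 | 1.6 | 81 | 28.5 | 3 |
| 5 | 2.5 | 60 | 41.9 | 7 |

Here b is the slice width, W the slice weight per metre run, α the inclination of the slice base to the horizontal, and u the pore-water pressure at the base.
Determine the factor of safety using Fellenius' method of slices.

Ordinary method of slices: FS = Σ[c'·Δl_i + (W_i cosα_i − u_i·Δl_i)·tanφ'] / Σ W_i sinα_i, with Δl_i = b_i / cosα_i.
Slice 1: Δl = 2.2/cos(-5.5°) = 2.210 m; N'_1 = 61·cos(-5.5°) − 1·2.210 = 58.5; c'Δl = 30.72; W sinα = -5.8
Slice 2: Δl = 2.4/cos6.7° = 2.417 m; N'_2 = 175·cos6.7° − 22·2.417 = 120.6; c'Δl = 33.59; W sinα = 20.4
Slice 3: Δl = 1.9/cos18.4° = 2.002 m; N'_3 = 122·cos18.4° − 5·2.002 = 105.8; c'Δl = 27.83; W sinα = 38.5
Slice 4: Δl = 1.6/cos28.5° = 1.821 m; N'_4 = 81·cos28.5° − 3·1.821 = 65.7; c'Δl = 25.31; W sinα = 38.6
Slice 5: Δl = 2.5/cos41.9° = 3.359 m; N'_5 = 60·cos41.9° − 7·3.359 = 21.1; c'Δl = 46.69; W sinα = 40.1
Σc'Δl = 164.1 kN/m; ΣN' = 371.8 kN/m; ΣW sinα = 131.8 kN/m
Resisting = 164.1 + 371.8·tan21.6° = 164.1 + 147.2 = 311.3 kN/m
FS = 311.3 / 131.8 = 2.362

FS = 2.36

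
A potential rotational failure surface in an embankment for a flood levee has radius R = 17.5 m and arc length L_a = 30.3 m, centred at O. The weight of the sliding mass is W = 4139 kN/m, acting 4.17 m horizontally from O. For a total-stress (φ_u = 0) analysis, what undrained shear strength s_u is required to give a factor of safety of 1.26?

s_u = 41.0 kPa

FS = s_u·L_a·R / (W·d), so s_u = FS·W·d / (L_a·R).
s_u = 1.26·4139·4.17 / (30.30·17.5) = 21747.1 / 530.25 = 41.01 kPa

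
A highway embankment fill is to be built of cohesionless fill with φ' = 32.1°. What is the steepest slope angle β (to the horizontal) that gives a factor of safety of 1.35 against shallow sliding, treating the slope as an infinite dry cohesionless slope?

β = 24.9°

For an infinite dry cohesionless slope FS = tanφ'/tanβ, so tanβ = tanφ' / FS.
tanβ = tan32.1° / 1.35 = 0.6273 / 1.35 = 0.4647
β = arctan(0.4647) = 24.92°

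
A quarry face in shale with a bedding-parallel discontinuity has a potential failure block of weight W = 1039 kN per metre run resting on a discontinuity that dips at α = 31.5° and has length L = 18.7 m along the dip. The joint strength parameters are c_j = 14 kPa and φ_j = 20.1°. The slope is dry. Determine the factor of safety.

Resolving the block weight along and normal to the plane and applying the Mohr–Coulomb strength on the joint:
N' = W cosα = 1039·cos31.5° = 885.9 kN/m
Driving force T = W sinα = 1039·sin31.5° = 542.9 kN/m
Resisting force R = c_j·L + N'·tanφ_j = 14·18.7 + 885.9·tan20.1° = 261.8 + 324.2 = 586.0 kN/m
FS = R / T = 586.0 / 542.9 = 1.079

FS = 1.08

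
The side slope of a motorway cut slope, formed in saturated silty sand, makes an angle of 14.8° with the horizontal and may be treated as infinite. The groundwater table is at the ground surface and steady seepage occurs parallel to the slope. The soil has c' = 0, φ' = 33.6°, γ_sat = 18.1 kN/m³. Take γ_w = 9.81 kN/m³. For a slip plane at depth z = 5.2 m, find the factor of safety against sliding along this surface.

With seepage parallel to the slope and the water table at the surface, the effective normal stress on the slip plane uses the buoyant unit weight γ' = γ_sat − γ_w while the driving shear stress uses γ_sat:
FS = [c' + γ' z cos²β tanφ'] / [γ_sat z sinβ cosβ]
(For c' = 0 this reduces to FS = (γ'/γ_sat)·tanφ'/tanβ.)
γ' = 18.1 − 9.81 = 8.29 kN/m³
Numerator = 0.0 + 8.29·5.2·cos²14.8°·tan33.6° = 0.0 + 8.29·5.2·0.9347·0.6644 = 26.772 kPa
Denominator = 18.1·5.2·sin14.8°·cos14.8° = 18.1·5.2·0.2554·0.9668 = 23.245 kPa
FS = 26.772 / 23.245 = 1.152

FS = 1.15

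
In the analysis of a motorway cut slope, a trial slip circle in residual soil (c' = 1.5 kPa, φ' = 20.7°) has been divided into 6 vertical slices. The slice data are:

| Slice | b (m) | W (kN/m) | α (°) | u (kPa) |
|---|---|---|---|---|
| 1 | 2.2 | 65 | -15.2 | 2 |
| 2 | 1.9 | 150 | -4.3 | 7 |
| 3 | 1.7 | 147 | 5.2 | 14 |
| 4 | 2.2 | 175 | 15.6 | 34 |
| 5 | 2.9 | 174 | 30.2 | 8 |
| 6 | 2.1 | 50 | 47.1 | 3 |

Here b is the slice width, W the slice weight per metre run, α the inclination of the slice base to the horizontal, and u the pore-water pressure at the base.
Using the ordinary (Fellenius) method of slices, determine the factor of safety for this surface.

FS = 1.49

Ordinary method of slices: FS = Σ[c'·Δl_i + (W_i cosα_i − u_i·Δl_i)·tanφ'] / Σ W_i sinα_i, with Δl_i = b_i / cosα_i.
Slice 1: Δl = 2.2/cos(-15.2°) = 2.280 m; N'_1 = 65·cos(-15.2°) − 2·2.280 = 58.2; c'Δl = 3.42; W sinα = -17.0
Slice 2: Δl = 1.9/cos(-4.3°) = 1.905 m; N'_2 = 150·cos(-4.3°) − 7·1.905 = 136.2; c'Δl = 2.86; W sinα = -11.2
Slice 3: Δl = 1.7/cos5.2° = 1.707 m; N'_3 = 147·cos5.2° − 14·1.707 = 122.5; c'Δl = 2.56; W sinα = 13.3
Slice 4: Δl = 2.2/cos15.6° = 2.284 m; N'_4 = 175·cos15.6° − 34·2.284 = 90.9; c'Δl = 3.43; W sinα = 47.1
Slice 5: Δl = 2.9/cos30.2° = 3.355 m; N'_5 = 174·cos30.2° − 8·3.355 = 123.5; c'Δl = 5.03; W sinα = 87.5
Slice 6: Δl = 2.1/cos47.1° = 3.085 m; N'_6 = 50·cos47.1° − 3·3.085 = 24.8; c'Δl = 4.63; W sinα = 36.6
Σc'Δl = 21.9 kN/m; ΣN' = 556.1 kN/m; ΣW sinα = 156.2 kN/m
Resisting = 21.9 + 556.1·tan20.7° = 21.9 + 210.1 = 232.1 kN/m
FS = 232.1 / 156.2 = 1.485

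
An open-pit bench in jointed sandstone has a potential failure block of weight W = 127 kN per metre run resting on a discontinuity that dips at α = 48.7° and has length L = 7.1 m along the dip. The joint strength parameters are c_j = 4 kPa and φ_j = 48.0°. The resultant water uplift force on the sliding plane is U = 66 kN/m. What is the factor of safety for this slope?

FS = 0.51

Resolving the block weight along and normal to the plane and applying the Mohr–Coulomb strength on the joint:
N' = W cosα − U = 127·cos48.7° − 66 = 17.8 kN/m
Driving force T = W sinα = 127·sin48.7° = 95.4 kN/m
Resisting force R = c_j·L + N'·tanφ_j = 4·7.1 + 17.8·tan48.0° = 28.4 + 19.8 = 48.2 kN/m
FS = R / T = 48.2 / 95.4 = 0.505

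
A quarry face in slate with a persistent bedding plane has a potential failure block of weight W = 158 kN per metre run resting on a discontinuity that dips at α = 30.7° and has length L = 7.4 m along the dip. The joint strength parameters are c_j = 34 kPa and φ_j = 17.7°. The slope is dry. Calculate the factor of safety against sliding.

FS = 3.66

Resolving the block weight along and normal to the plane and applying the Mohr–Coulomb strength on the joint:
N' = W cosα = 158·cos30.7° = 135.9 kN/m
Driving force T = W sinα = 158·sin30.7° = 80.7 kN/m
Resisting force R = c_j·L + N'·tanφ_j = 34·7.4 + 135.9·tan17.7° = 251.6 + 43.4 = 295.0 kN/m
FS = R / T = 295.0 / 80.7 = 3.657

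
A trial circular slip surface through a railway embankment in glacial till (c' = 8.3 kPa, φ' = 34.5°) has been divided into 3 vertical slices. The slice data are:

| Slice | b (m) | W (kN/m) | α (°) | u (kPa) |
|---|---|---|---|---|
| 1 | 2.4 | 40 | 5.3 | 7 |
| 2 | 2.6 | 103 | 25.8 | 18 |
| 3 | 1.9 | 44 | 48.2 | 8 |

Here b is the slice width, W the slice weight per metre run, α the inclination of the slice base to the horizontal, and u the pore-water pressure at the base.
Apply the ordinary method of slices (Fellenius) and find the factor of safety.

Ordinary method of slices: FS = Σ[c'·Δl_i + (W_i cosα_i − u_i·Δl_i)·tanφ'] / Σ W_i sinα_i, with Δl_i = b_i / cosα_i.
Slice 1: Δl = 2.4/cos5.3° = 2.410 m; N'_1 = 40·cos5.3° − 7·2.410 = 23.0; c'Δl = 20.01; W sinα = 3.7
Slice 2: Δl = 2.6/cos25.8° = 2.888 m; N'_2 = 103·cos25.8° − 18·2.888 = 40.8; c'Δl = 23.97; W sinα = 44.8
Slice 3: Δl = 1.9/cos48.2° = 2.851 m; N'_3 = 44·cos48.2° − 8·2.851 = 6.5; c'Δl = 23.66; W sinα = 32.8
Σc'Δl = 67.6 kN/m; ΣN' = 70.2 kN/m; ΣW sinα = 81.3 kN/m
Resisting = 67.6 + 70.2·tan34.5° = 67.6 + 48.3 = 115.9 kN/m
FS = 115.9 / 81.3 = 1.425

FS = 1.43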